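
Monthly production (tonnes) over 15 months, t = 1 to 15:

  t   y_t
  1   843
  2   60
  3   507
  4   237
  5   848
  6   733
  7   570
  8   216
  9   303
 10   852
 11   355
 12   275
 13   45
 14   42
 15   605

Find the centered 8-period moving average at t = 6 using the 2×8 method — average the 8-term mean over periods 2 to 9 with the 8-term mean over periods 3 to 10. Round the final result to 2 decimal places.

483.75

Sum over 2–9: 60 + 507 + 237 + 848 + 733 + 570 + 216 + 303 = 3474
Sum over 3–10: 507 + 237 + 848 + 733 + 570 + 216 + 303 + 852 = 4266
CMA at t=6 = (3474 + 4266) / (2·8) = 7740 / 16 = 483.75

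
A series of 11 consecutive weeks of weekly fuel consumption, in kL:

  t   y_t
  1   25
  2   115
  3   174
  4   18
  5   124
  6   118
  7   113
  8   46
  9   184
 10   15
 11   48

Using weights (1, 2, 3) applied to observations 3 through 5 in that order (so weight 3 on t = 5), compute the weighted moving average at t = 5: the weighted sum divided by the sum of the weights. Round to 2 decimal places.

97.00

Weighted sum: 1·174 + 2·18 + 3·124 = 174 + 36 + 372 = 582
Weight total: 1 + 2 + 3 = 6
WMA = 582 / 6 = 97.00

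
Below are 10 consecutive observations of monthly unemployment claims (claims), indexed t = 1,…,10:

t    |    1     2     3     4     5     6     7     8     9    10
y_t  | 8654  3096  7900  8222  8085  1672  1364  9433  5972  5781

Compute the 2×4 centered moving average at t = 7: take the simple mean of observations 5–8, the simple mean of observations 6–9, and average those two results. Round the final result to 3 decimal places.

Sum over 5–8: 8085 + 1672 + 1364 + 9433 = 20554
Sum over 6–9: 1672 + 1364 + 9433 + 5972 = 18441
CMA at t=7 = (20554 + 18441) / (2·4) = 38995 / 8 = 4874.375

4874.375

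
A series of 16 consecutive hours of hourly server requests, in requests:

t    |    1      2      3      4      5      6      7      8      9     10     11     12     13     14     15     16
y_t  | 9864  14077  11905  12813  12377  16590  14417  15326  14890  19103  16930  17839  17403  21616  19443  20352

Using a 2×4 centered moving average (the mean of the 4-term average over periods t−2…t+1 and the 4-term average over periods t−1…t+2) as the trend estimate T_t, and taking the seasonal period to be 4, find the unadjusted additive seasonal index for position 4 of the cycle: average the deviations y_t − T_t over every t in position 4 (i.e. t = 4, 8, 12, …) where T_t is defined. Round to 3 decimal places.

Season position 4 occurs at t = 4, 8, 12 (where T_t is defined).
t=4: T_4 = 13107.12500; y_4 − T_4 = 12813 − 13107.12500 = -294.12500
t=8: T_8 = 15619.87500; y_8 − T_8 = 15326 − 15619.87500 = -293.87500
t=12: T_12 = 18132.87500; y_12 − T_12 = 17839 − 18132.87500 = -293.87500
Mean deviation: (-294.12500 + -293.87500 + -293.87500) / 3 = -293.958

-293.958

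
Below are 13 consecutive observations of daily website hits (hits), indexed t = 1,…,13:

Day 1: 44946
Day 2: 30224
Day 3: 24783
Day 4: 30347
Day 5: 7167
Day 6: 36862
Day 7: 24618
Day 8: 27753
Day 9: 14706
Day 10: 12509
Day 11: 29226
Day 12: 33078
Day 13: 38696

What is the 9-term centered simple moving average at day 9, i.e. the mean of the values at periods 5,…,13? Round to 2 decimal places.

24957.22

Sum of periods 5–13: 7167 + 36862 + 24618 + 27753 + 14706 + 12509 + 29226 + 33078 + 38696 = 224615
Divide by 9: 224615 / 9 = 24957.22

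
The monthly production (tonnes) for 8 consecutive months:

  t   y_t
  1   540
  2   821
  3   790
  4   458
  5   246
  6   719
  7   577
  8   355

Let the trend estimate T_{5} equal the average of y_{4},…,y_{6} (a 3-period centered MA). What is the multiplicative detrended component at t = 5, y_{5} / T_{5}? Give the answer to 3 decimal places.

0.519

Trend T_5 = (458 + 246 + 719) / 3 = 1423/3 = 474.33333
Ratio to trend: 246 / 474.33333 = 0.519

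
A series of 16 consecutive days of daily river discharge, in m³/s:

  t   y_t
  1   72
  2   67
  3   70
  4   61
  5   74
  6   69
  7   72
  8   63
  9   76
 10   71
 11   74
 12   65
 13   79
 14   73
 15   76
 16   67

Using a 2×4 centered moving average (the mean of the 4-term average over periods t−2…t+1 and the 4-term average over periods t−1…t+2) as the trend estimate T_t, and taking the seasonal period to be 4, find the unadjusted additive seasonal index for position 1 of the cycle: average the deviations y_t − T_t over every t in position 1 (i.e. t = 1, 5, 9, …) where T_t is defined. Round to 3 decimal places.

5.500

Season position 1 occurs at t = 5, 9, 13 (where T_t is defined).
t=5: T_5 = 68.75000; y_5 − T_5 = 74 − 68.75000 = 5.25000
t=9: T_9 = 70.75000; y_9 − T_9 = 76 − 70.75000 = 5.25000
t=13: T_13 = 73.00000; y_13 − T_13 = 79 − 73.00000 = 6.00000
Mean deviation: (5.25000 + 5.25000 + 6.00000) / 3 = 5.500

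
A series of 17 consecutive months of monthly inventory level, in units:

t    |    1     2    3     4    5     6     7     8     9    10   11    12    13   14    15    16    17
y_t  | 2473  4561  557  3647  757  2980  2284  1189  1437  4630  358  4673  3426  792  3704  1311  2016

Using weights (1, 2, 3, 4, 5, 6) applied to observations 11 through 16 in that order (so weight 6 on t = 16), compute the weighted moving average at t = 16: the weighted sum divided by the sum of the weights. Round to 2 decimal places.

Weighted sum: 1·358 + 2·4673 + 3·3426 + 4·792 + 5·3704 + 6·1311 = 358 + 9346 + 10278 + 3168 + 18520 + 7866 = 49536
Weight total: 1 + 2 + 3 + 4 + 5 + 6 = 21
WMA = 49536 / 21 = 2358.86

2358.86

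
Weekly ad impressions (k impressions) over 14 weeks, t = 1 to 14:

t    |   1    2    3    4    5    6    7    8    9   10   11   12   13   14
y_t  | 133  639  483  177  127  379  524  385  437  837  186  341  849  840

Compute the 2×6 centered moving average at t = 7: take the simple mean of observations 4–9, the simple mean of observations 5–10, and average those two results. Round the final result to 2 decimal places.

393.17

Sum over 4–9: 177 + 127 + 379 + 524 + 385 + 437 = 2029
Sum over 5–10: 127 + 379 + 524 + 385 + 437 + 837 = 2689
CMA at t=7 = (2029 + 2689) / (2·6) = 4718 / 12 = 393.17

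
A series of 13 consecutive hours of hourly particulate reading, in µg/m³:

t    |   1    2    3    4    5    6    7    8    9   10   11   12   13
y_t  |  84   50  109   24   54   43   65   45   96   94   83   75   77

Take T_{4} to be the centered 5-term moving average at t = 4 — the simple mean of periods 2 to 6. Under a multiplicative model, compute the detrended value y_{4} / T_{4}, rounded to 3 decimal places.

Trend T_4 = (50 + 109 + 24 + 54 + 43) / 5 = 280/5 = 56.00000
Ratio to trend: 24 / 56.00000 = 0.429

0.429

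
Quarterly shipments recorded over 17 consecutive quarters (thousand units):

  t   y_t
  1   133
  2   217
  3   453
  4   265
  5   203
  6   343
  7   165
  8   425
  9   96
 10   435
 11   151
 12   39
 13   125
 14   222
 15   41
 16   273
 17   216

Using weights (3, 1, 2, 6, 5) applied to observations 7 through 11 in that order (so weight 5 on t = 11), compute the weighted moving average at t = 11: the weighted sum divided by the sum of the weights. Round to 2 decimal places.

263.35

Weighted sum: 3·165 + 1·425 + 2·96 + 6·435 + 5·151 = 495 + 425 + 192 + 2610 + 755 = 4477
Weight total: 3 + 1 + 2 + 6 + 5 = 17
WMA = 4477 / 17 = 263.35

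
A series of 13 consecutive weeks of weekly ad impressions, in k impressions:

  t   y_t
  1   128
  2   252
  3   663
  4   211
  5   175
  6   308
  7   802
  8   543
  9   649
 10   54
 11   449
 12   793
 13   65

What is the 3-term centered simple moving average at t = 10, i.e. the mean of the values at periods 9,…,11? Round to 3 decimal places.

Sum of periods 9–11: 649 + 54 + 449 = 1152
Divide by 3: 1152 / 3 = 384.000

384.000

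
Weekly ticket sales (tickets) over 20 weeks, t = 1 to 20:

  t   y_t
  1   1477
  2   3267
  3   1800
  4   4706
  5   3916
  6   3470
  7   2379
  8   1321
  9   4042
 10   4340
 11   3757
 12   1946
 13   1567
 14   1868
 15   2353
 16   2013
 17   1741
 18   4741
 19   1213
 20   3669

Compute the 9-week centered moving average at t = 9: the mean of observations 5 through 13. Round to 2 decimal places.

2970.89

Sum of periods 5–13: 3916 + 3470 + 2379 + 1321 + 4042 + 4340 + 3757 + 1946 + 1567 = 26738
Divide by 9: 26738 / 9 = 2970.89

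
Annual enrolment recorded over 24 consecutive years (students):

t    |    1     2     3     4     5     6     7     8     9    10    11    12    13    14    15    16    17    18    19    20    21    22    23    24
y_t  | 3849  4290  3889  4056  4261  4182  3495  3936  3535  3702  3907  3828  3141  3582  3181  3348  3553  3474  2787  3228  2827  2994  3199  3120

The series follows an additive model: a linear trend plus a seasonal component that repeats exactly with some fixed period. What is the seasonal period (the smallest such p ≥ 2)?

First differences y_{t+1} − y_t: 441, -401, 167, 205, -79, -687, 441, -401, 167, 205, -79, -687, 441, -401, …
The difference pattern repeats every 6 terms and not for any smaller step, so p = 6.

6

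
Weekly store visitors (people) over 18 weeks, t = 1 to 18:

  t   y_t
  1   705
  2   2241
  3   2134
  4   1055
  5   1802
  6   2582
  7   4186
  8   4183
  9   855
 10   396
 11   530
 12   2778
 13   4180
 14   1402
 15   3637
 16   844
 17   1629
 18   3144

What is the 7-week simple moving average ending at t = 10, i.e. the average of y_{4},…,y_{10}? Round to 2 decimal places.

2151.29

Sum of periods 4–10: 1055 + 1802 + 2582 + 4186 + 4183 + 855 + 396 = 15059
Divide by 7: 15059 / 7 = 2151.29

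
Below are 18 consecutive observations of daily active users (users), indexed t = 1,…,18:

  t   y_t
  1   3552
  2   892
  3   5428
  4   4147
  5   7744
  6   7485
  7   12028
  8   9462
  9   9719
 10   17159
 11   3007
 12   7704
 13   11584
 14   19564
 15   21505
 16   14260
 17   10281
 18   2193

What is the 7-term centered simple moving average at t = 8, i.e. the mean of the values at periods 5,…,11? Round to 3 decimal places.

Sum of periods 5–11: 7744 + 7485 + 12028 + 9462 + 9719 + 17159 + 3007 = 66604
Divide by 7: 66604 / 7 = 9514.857

9514.857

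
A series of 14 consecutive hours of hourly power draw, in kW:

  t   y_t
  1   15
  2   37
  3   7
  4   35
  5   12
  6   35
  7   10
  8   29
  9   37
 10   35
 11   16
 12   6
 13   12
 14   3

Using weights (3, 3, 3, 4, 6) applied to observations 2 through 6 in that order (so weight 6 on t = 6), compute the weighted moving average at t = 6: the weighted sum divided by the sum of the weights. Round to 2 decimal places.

26.05

Weighted sum: 3·37 + 3·7 + 3·35 + 4·12 + 6·35 = 111 + 21 + 105 + 48 + 210 = 495
Weight total: 3 + 3 + 3 + 4 + 6 = 19
WMA = 495 / 19 = 26.05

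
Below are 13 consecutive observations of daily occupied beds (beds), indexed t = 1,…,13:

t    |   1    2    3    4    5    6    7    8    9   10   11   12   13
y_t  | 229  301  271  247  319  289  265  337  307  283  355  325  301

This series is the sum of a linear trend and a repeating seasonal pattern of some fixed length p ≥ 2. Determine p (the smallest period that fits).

3

First differences y_{t+1} − y_t: 72, -30, -24, 72, -30, -24, 72, -30, …
The difference pattern repeats every 3 terms and not for any smaller step, so p = 3.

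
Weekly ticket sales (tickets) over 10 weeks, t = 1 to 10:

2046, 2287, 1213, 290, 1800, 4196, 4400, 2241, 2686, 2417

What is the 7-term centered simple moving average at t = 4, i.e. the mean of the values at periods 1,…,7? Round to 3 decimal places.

Sum of periods 1–7: 2046 + 2287 + 1213 + 290 + 1800 + 4196 + 4400 = 16232
Divide by 7: 16232 / 7 = 2318.857

2318.857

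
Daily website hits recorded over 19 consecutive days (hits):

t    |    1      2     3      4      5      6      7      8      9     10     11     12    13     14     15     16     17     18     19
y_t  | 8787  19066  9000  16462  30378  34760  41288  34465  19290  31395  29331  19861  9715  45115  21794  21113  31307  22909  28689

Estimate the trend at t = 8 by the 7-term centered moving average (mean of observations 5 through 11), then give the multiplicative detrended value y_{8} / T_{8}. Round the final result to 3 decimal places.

Trend T_8 = (30378 + 34760 + 41288 + 34465 + 19290 + 31395 + 29331) / 7 = 220907/7 = 31558.14286
Ratio to trend: 34465 / 31558.14286 = 1.092

1.092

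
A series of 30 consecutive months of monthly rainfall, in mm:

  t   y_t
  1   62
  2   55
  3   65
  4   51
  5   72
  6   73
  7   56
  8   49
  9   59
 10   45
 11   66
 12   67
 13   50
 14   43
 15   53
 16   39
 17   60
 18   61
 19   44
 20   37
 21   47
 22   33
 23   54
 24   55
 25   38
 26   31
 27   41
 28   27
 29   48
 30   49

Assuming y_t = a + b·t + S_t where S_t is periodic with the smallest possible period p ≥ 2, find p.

First differences y_{t+1} − y_t: -7, 10, -14, 21, 1, -17, -7, 10, -14, 21, 1, -17, -7, 10, …
The difference pattern repeats every 6 terms and not for any smaller step, so p = 6.

6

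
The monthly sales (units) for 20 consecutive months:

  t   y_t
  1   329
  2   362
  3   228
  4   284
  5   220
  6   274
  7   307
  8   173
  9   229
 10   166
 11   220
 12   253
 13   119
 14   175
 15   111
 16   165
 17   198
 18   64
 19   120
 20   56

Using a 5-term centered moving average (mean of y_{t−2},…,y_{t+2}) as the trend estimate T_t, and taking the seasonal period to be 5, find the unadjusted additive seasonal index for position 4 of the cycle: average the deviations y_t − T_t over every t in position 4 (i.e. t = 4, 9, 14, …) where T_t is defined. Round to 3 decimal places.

Season position 4 occurs at t = 4, 9, 14 (where T_t is defined).
t=4: T_4 = 273.60000; y_4 − T_4 = 284 − 273.60000 = 10.40000
t=9: T_9 = 219.00000; y_9 − T_9 = 229 − 219.00000 = 10.00000
t=14: T_14 = 164.60000; y_14 − T_14 = 175 − 164.60000 = 10.40000
Mean deviation: (10.40000 + 10.00000 + 10.40000) / 3 = 10.267

10.267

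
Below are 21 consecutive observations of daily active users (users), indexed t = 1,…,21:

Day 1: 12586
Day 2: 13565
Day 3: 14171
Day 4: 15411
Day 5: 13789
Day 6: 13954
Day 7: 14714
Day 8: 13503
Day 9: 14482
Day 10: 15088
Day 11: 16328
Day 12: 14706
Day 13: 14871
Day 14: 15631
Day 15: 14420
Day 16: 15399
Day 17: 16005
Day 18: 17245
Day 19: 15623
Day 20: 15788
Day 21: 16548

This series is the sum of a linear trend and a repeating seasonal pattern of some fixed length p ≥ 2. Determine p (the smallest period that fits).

First differences y_{t+1} − y_t: 979, 606, 1240, -1622, 165, 760, -1211, 979, 606, 1240, -1622, 165, 760, -1211, 979, 606, …
The difference pattern repeats every 7 terms and not for any smaller step, so p = 7.

7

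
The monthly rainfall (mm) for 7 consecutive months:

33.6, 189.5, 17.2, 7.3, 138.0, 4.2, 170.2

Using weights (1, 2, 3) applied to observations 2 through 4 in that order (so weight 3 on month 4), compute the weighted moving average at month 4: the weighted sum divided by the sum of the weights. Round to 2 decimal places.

Weighted sum: 1·189.5 + 2·17.2 + 3·7.3 = 189.5 + 34.4 + 21.9 = 245.8
Weight total: 1 + 2 + 3 = 6
WMA = 245.8 / 6 = 40.97

40.97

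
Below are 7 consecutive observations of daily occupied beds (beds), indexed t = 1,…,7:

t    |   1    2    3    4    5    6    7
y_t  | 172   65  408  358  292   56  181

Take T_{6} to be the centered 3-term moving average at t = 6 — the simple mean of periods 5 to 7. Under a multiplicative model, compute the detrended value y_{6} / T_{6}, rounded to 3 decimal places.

0.318

Trend T_6 = (292 + 56 + 181) / 3 = 529/3 = 176.33333
Ratio to trend: 56 / 176.33333 = 0.318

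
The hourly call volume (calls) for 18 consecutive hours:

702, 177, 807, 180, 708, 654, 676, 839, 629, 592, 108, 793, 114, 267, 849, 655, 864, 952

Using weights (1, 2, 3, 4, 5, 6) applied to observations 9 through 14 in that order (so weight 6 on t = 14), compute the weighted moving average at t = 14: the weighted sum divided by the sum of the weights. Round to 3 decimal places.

356.238

Weighted sum: 1·629 + 2·592 + 3·108 + 4·793 + 5·114 + 6·267 = 629 + 1184 + 324 + 3172 + 570 + 1602 = 7481
Weight total: 1 + 2 + 3 + 4 + 5 + 6 = 21
WMA = 7481 / 21 = 356.238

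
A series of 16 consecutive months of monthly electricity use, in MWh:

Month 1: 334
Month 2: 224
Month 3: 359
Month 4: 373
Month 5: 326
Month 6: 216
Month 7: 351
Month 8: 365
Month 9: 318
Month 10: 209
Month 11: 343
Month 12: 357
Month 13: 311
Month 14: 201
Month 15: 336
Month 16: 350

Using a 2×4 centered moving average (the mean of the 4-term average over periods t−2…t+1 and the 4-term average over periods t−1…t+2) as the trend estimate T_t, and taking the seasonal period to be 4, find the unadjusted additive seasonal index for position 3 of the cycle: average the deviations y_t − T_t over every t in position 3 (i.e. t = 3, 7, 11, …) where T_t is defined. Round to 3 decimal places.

37.375

Season position 3 occurs at t = 3, 7, 11 (where T_t is defined).
t=3: T_3 = 321.50000; y_3 − T_3 = 359 − 321.50000 = 37.50000
t=7: T_7 = 313.50000; y_7 − T_7 = 351 − 313.50000 = 37.50000
t=11: T_11 = 305.87500; y_11 − T_11 = 343 − 305.87500 = 37.12500
Mean deviation: (37.50000 + 37.50000 + 37.12500) / 3 = 37.375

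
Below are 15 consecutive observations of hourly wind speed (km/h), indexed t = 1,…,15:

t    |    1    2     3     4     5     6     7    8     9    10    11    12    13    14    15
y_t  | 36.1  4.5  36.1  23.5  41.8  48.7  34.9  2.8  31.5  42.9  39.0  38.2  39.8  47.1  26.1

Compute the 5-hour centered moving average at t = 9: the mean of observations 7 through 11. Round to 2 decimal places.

Sum of periods 7–11: 34.9 + 2.8 + 31.5 + 42.9 + 39.0 = 151.1
Divide by 5: 151.1 / 5 = 30.22

30.22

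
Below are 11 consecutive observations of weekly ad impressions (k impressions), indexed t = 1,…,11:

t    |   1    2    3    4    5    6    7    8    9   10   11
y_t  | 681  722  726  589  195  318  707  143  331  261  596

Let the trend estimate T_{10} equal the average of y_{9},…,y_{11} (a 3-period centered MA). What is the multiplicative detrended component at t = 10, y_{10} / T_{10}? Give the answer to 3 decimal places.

Trend T_10 = (331 + 261 + 596) / 3 = 1188/3 = 396.00000
Ratio to trend: 261 / 396.00000 = 0.659

0.659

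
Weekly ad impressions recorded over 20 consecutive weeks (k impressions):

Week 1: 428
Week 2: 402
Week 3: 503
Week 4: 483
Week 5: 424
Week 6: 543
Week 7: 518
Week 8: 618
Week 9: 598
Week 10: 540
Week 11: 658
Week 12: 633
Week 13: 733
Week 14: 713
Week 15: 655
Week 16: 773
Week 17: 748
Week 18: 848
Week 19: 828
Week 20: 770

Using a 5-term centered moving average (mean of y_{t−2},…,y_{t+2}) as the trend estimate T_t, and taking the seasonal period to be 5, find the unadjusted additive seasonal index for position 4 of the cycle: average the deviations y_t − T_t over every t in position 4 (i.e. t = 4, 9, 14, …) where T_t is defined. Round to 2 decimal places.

11.73

Season position 4 occurs at t = 4, 9, 14 (where T_t is defined).
t=4: T_4 = 471.0000; y_4 − T_4 = 483 − 471.0000 = 12.0000
t=9: T_9 = 586.4000; y_9 − T_9 = 598 − 586.4000 = 11.6000
t=14: T_14 = 701.4000; y_14 − T_14 = 713 − 701.4000 = 11.6000
Mean deviation: (12.0000 + 11.6000 + 11.6000) / 3 = 11.73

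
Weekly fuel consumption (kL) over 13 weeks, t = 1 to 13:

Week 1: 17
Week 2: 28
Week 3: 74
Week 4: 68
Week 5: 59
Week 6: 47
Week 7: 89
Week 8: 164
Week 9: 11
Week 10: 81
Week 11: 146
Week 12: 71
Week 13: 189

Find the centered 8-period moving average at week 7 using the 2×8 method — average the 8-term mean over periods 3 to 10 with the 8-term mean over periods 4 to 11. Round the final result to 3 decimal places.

Sum over 3–10: 74 + 68 + 59 + 47 + 89 + 164 + 11 + 81 = 593
Sum over 4–11: 68 + 59 + 47 + 89 + 164 + 11 + 81 + 146 = 665
CMA at t=7 = (593 + 665) / (2·8) = 1258 / 16 = 78.625

78.625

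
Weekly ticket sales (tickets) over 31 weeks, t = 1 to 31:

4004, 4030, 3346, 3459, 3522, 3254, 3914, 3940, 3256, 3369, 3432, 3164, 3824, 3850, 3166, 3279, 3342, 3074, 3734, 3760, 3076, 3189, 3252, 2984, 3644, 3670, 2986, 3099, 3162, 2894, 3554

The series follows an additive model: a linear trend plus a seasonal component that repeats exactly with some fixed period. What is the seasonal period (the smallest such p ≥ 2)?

First differences y_{t+1} − y_t: 26, -684, 113, 63, -268, 660, 26, -684, 113, 63, -268, 660, 26, -684, …
The difference pattern repeats every 6 terms and not for any smaller step, so p = 6.

6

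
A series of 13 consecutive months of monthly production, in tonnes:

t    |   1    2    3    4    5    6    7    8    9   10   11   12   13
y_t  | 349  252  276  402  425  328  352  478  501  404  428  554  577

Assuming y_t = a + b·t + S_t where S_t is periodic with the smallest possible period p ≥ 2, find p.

First differences y_{t+1} − y_t: -97, 24, 126, 23, -97, 24, 126, 23, -97, 24, …
The difference pattern repeats every 4 terms and not for any smaller step, so p = 4.

4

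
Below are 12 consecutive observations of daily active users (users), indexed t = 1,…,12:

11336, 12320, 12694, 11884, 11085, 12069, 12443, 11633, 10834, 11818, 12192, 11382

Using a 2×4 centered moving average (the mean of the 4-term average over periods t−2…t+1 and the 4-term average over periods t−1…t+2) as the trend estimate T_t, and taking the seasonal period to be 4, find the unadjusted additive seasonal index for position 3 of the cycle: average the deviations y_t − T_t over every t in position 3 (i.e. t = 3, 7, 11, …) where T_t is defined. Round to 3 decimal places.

Season position 3 occurs at t = 3, 7 (where T_t is defined).
t=3: T_3 = 12027.12500; y_3 − T_3 = 12694 − 12027.12500 = 666.87500
t=7: T_7 = 11776.12500; y_7 − T_7 = 12443 − 11776.12500 = 666.87500
Mean deviation: (666.87500 + 666.87500) / 2 = 666.875

666.875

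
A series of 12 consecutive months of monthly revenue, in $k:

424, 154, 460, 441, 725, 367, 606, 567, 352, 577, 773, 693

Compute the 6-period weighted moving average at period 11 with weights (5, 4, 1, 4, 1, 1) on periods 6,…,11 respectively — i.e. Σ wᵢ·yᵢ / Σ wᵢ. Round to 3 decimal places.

Weighted sum: 5·367 + 4·606 + 1·567 + 4·352 + 1·577 + 1·773 = 1835 + 2424 + 567 + 1408 + 577 + 773 = 7584
Weight total: 5 + 4 + 1 + 4 + 1 + 1 = 16
WMA = 7584 / 16 = 474.000

474.000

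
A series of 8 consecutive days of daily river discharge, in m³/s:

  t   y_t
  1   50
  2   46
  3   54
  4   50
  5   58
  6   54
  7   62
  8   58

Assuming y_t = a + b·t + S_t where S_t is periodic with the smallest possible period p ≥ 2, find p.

2

First differences y_{t+1} − y_t: -4, 8, -4, 8, -4, 8, …
The difference pattern repeats every 2 terms and not for any smaller step, so p = 2.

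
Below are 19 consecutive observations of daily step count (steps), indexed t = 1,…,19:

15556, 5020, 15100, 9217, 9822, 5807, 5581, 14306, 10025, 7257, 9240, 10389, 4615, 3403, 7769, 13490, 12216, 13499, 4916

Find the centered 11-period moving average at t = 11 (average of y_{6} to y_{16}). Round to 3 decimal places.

Sum of periods 6–16: 5807 + 5581 + 14306 + 10025 + 7257 + 9240 + 10389 + 4615 + 3403 + 7769 + 13490 = 91882
Divide by 11: 91882 / 11 = 8352.909

8352.909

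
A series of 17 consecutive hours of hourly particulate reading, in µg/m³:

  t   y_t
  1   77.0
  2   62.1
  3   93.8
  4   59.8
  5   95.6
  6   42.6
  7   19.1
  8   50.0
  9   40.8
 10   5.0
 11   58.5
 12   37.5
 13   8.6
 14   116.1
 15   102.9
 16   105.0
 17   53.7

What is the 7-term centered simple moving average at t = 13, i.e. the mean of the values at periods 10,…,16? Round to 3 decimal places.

Sum of periods 10–16: 5.0 + 58.5 + 37.5 + 8.6 + 116.1 + 102.9 + 105.0 = 433.6
Divide by 7: 433.6 / 7 = 61.943

61.943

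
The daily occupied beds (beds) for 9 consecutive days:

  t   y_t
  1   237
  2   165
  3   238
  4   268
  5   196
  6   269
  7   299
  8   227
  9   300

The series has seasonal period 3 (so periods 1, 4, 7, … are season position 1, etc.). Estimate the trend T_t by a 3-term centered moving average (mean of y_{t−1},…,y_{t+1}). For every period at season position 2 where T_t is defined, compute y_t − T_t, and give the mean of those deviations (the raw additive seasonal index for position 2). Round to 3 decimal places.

-48.333

Season position 2 occurs at t = 2, 5, 8 (where T_t is defined).
t=2: T_2 = 213.33333; y_2 − T_2 = 165 − 213.33333 = -48.33333
t=5: T_5 = 244.33333; y_5 − T_5 = 196 − 244.33333 = -48.33333
t=8: T_8 = 275.33333; y_8 − T_8 = 227 − 275.33333 = -48.33333
Mean deviation: (-48.33333 + -48.33333 + -48.33333) / 3 = -48.333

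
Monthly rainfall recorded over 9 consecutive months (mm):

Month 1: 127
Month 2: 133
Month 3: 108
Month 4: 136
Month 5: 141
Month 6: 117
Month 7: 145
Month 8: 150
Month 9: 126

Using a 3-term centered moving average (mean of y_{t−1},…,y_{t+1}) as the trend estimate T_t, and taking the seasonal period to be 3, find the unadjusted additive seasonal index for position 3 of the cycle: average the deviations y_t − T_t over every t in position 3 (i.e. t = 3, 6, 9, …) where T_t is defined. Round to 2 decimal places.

Season position 3 occurs at t = 3, 6 (where T_t is defined).
t=3: T_3 = 125.6667; y_3 − T_3 = 108 − 125.6667 = -17.6667
t=6: T_6 = 134.3333; y_6 − T_6 = 117 − 134.3333 = -17.3333
Mean deviation: (-17.6667 + -17.3333) / 2 = -17.50

-17.50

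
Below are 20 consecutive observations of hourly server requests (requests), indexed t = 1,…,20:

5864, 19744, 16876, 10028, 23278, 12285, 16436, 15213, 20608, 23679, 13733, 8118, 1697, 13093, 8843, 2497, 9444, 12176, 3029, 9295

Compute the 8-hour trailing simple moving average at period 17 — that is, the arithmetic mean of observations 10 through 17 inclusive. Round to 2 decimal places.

10138.00

Sum of periods 10–17: 23679 + 13733 + 8118 + 1697 + 13093 + 8843 + 2497 + 9444 = 81104
Divide by 8: 81104 / 8 = 10138.00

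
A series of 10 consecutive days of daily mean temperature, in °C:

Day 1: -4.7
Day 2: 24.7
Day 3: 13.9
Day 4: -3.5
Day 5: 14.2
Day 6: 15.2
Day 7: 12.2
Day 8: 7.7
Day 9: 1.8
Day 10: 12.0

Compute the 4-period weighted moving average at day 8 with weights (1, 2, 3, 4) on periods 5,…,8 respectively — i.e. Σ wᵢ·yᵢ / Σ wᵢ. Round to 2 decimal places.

Weighted sum: 1·14.2 + 2·15.2 + 3·12.2 + 4·7.7 = 14.2 + 30.4 + 36.6 + 30.8 = 112.0
Weight total: 1 + 2 + 3 + 4 = 10
WMA = 112.0 / 10 = 11.20

11.20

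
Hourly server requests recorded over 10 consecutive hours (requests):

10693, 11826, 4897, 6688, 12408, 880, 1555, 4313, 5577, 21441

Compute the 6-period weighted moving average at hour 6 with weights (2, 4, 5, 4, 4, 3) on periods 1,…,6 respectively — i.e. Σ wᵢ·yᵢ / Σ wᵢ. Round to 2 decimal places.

Weighted sum: 2·10693 + 4·11826 + 5·4897 + 4·6688 + 4·12408 + 3·880 = 21386 + 47304 + 24485 + 26752 + 49632 + 2640 = 172199
Weight total: 2 + 4 + 5 + 4 + 4 + 3 = 22
WMA = 172199 / 22 = 7827.23

7827.23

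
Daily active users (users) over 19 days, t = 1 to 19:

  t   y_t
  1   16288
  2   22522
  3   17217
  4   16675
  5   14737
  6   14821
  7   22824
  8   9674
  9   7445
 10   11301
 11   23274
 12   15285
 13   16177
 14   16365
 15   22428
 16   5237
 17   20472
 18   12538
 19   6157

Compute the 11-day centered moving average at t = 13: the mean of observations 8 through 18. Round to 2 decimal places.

14563.27

Sum of periods 8–18: 9674 + 7445 + 11301 + 23274 + 15285 + 16177 + 16365 + 22428 + 5237 + 20472 + 12538 = 160196
Divide by 11: 160196 / 11 = 14563.27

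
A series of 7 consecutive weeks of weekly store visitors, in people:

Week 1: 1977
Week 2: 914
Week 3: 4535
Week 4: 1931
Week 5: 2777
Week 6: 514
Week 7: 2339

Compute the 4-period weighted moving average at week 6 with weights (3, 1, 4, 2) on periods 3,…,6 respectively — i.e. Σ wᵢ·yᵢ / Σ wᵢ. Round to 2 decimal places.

Weighted sum: 3·4535 + 1·1931 + 4·2777 + 2·514 = 13605 + 1931 + 11108 + 1028 = 27672
Weight total: 3 + 1 + 4 + 2 = 10
WMA = 27672 / 10 = 2767.20

2767.20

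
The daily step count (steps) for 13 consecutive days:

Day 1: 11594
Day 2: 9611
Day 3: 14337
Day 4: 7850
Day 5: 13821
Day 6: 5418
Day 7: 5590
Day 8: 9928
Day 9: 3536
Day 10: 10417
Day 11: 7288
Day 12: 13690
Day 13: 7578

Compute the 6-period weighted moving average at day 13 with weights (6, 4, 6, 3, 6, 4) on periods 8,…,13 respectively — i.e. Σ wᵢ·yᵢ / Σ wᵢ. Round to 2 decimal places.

Weighted sum: 6·9928 + 4·3536 + 6·10417 + 3·7288 + 6·13690 + 4·7578 = 59568 + 14144 + 62502 + 21864 + 82140 + 30312 = 270530
Weight total: 6 + 4 + 6 + 3 + 6 + 4 = 29
WMA = 270530 / 29 = 9328.62

9328.62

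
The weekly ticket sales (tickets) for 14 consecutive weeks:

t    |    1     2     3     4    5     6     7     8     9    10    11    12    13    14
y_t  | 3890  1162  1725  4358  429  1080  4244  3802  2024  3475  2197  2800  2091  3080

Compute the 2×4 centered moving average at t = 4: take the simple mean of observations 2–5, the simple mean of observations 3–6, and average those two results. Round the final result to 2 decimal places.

1908.25

Sum over 2–5: 1162 + 1725 + 4358 + 429 = 7674
Sum over 3–6: 1725 + 4358 + 429 + 1080 = 7592
CMA at t=4 = (7674 + 7592) / (2·4) = 15266 / 8 = 1908.25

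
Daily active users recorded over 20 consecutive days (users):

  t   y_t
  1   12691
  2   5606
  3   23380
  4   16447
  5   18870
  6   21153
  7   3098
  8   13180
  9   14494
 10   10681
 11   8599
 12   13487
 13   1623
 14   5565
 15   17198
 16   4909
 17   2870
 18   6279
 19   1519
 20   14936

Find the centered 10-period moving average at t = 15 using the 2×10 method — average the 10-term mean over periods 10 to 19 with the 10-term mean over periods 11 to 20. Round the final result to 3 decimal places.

7485.750

Sum over 10–19: 10681 + 8599 + 13487 + 1623 + 5565 + 17198 + 4909 + 2870 + 6279 + 1519 = 72730
Sum over 11–20: 8599 + 13487 + 1623 + 5565 + 17198 + 4909 + 2870 + 6279 + 1519 + 14936 = 76985
CMA at t=15 = (72730 + 76985) / (2·10) = 149715 / 20 = 7485.750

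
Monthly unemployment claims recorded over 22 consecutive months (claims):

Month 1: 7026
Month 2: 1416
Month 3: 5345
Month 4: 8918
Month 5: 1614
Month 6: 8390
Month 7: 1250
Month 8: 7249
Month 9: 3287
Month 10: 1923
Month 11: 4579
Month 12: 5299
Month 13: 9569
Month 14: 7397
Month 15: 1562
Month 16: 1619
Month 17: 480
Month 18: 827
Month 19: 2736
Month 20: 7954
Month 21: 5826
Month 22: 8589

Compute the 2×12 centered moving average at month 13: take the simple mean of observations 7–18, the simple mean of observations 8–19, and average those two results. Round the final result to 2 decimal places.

3815.33

Sum over 7–18: 1250 + 7249 + 3287 + 1923 + 4579 + 5299 + 9569 + 7397 + 1562 + 1619 + 480 + 827 = 45041
Sum over 8–19: 7249 + 3287 + 1923 + 4579 + 5299 + 9569 + 7397 + 1562 + 1619 + 480 + 827 + 2736 = 46527
CMA at t=13 = (45041 + 46527) / (2·12) = 91568 / 24 = 3815.33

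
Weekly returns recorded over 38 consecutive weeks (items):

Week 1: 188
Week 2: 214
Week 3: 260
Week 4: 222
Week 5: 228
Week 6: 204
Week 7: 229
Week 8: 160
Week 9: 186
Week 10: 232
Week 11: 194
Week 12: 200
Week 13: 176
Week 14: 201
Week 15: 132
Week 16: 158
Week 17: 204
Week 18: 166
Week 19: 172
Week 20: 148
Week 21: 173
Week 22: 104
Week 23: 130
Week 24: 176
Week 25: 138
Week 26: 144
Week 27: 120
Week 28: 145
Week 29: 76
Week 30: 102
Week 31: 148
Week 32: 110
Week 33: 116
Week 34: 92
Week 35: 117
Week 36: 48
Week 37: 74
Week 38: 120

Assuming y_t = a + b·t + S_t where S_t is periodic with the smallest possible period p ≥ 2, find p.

First differences y_{t+1} − y_t: 26, 46, -38, 6, -24, 25, -69, 26, 46, -38, 6, -24, 25, -69, 26, 46, …
The difference pattern repeats every 7 terms and not for any smaller step, so p = 7.

7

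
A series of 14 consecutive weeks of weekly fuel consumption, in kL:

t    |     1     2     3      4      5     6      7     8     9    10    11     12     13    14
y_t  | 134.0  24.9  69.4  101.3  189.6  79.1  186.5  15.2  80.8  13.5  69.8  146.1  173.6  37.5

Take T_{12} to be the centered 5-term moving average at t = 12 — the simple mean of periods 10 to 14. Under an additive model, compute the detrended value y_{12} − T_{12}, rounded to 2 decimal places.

58.00

Trend T_12 = (13.5 + 69.8 + 146.1 + 173.6 + 37.5) / 5 = 440.5/5 = 88.1000
Detrended value: 146.1 − 88.1000 = 58.00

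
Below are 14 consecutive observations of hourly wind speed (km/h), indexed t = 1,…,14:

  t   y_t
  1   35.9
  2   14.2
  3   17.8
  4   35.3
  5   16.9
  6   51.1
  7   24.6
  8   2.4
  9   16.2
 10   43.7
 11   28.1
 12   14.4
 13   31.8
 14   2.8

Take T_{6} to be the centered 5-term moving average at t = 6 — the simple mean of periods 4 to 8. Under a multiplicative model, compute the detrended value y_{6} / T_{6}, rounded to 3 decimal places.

1.961

Trend T_6 = (35.3 + 16.9 + 51.1 + 24.6 + 2.4) / 5 = 130.3/5 = 26.06000
Ratio to trend: 51.1 / 26.06000 = 1.961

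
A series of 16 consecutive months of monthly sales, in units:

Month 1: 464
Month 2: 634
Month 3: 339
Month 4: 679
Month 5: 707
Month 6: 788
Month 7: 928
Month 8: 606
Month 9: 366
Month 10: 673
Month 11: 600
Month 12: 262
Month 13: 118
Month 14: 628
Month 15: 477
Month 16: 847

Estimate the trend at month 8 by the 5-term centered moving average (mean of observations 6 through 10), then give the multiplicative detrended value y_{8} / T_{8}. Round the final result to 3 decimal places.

0.902

Trend T_8 = (788 + 928 + 606 + 366 + 673) / 5 = 3361/5 = 672.20000
Ratio to trend: 606 / 672.20000 = 0.902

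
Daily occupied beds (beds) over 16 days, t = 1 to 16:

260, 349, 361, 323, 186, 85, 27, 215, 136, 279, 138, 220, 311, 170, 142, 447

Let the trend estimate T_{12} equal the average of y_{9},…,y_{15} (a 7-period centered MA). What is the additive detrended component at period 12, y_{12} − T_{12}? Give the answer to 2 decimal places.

Trend T_12 = (136 + 279 + 138 + 220 + 311 + 170 + 142) / 7 = 1396/7 = 199.4286
Detrended value: 220 − 199.4286 = 20.57

20.57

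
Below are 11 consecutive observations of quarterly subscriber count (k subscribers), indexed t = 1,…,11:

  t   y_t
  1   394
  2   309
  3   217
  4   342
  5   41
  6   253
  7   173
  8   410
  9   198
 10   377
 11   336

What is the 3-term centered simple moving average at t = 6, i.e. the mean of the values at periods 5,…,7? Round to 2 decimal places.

155.67

Sum of periods 5–7: 41 + 253 + 173 = 467
Divide by 3: 467 / 3 = 155.67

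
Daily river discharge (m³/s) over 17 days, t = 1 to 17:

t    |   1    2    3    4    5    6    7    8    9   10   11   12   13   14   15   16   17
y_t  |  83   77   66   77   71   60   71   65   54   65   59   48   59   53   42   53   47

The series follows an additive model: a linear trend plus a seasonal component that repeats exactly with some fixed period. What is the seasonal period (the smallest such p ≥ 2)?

First differences y_{t+1} − y_t: -6, -11, 11, -6, -11, 11, -6, -11, …
The difference pattern repeats every 3 terms and not for any smaller step, so p = 3.

3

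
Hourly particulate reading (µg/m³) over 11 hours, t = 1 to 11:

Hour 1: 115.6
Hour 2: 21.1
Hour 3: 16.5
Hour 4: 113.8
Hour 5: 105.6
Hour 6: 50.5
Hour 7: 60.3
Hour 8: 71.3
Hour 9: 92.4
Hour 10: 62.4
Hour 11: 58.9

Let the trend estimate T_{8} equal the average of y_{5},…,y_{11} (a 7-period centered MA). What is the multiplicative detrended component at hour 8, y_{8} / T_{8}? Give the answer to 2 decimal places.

1.00

Trend T_8 = (105.6 + 50.5 + 60.3 + 71.3 + 92.4 + 62.4 + 58.9) / 7 = 501.4/7 = 71.6286
Ratio to trend: 71.3 / 71.6286 = 1.00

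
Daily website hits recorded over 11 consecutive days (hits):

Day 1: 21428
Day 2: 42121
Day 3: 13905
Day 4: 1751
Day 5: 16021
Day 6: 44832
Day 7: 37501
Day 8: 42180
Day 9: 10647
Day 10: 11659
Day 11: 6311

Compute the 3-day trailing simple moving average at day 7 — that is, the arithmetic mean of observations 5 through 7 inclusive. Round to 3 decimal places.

Sum of periods 5–7: 16021 + 44832 + 37501 = 98354
Divide by 3: 98354 / 3 = 32784.667

32784.667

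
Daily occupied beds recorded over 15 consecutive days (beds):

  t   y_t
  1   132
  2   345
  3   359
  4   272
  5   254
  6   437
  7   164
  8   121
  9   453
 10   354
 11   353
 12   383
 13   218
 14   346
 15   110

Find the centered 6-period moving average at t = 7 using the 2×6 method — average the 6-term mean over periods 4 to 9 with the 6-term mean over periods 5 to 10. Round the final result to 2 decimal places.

290.33

Sum over 4–9: 272 + 254 + 437 + 164 + 121 + 453 = 1701
Sum over 5–10: 254 + 437 + 164 + 121 + 453 + 354 = 1783
CMA at t=7 = (1701 + 1783) / (2·6) = 3484 / 12 = 290.33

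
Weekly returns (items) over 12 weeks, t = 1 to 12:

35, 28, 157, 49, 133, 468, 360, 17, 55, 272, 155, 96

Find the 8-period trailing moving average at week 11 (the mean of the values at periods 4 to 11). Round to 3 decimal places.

188.625

Sum of periods 4–11: 49 + 133 + 468 + 360 + 17 + 55 + 272 + 155 = 1509
Divide by 8: 1509 / 8 = 188.625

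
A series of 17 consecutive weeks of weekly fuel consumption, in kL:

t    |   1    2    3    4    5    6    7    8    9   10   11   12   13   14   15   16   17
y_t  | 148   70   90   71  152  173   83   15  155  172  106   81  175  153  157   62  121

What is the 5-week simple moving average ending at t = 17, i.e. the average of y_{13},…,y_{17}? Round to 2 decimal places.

133.60

Sum of periods 13–17: 175 + 153 + 157 + 62 + 121 = 668
Divide by 5: 668 / 5 = 133.60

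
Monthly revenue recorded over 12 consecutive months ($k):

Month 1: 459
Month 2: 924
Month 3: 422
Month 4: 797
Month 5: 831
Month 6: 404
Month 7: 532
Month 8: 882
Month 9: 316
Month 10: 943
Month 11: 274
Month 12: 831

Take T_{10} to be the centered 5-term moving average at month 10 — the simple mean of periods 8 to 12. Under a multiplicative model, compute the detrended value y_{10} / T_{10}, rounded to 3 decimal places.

Trend T_10 = (882 + 316 + 943 + 274 + 831) / 5 = 3246/5 = 649.20000
Ratio to trend: 943 / 649.20000 = 1.453

1.453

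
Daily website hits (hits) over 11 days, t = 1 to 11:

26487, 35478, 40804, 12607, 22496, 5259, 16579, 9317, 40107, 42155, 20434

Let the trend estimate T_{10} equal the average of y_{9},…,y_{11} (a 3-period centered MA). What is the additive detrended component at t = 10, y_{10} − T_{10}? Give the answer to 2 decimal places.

Trend T_10 = (40107 + 42155 + 20434) / 3 = 102696/3 = 34232.0000
Detrended value: 42155 − 34232.0000 = 7923.00

7923.00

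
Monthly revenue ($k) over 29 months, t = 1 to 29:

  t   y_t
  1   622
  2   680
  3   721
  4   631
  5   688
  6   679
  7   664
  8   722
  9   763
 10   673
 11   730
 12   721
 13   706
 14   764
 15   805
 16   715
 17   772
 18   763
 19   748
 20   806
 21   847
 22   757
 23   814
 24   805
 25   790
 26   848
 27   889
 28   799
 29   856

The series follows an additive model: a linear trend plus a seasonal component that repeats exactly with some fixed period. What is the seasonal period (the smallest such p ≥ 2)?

6

First differences y_{t+1} − y_t: 58, 41, -90, 57, -9, -15, 58, 41, -90, 57, -9, -15, 58, 41, …
The difference pattern repeats every 6 terms and not for any smaller step, so p = 6.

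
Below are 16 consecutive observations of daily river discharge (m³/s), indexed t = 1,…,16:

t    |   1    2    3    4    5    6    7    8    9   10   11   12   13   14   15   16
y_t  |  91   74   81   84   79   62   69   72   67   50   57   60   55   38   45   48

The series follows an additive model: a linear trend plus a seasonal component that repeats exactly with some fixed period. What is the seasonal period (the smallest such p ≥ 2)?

First differences y_{t+1} − y_t: -17, 7, 3, -5, -17, 7, 3, -5, -17, 7, …
The difference pattern repeats every 4 terms and not for any smaller step, so p = 4.

4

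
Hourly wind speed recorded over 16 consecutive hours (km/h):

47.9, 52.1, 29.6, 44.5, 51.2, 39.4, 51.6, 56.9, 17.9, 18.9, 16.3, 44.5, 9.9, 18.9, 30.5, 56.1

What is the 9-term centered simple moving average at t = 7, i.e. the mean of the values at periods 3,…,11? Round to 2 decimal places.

36.26

Sum of periods 3–11: 29.6 + 44.5 + 51.2 + 39.4 + 51.6 + 56.9 + 17.9 + 18.9 + 16.3 = 326.3
Divide by 9: 326.3 / 9 = 36.26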